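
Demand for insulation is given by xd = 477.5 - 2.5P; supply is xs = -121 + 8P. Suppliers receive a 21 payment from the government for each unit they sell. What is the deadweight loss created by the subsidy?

Deadweight loss = 420

Pre-subsidy: 477.5 - 2.5P = -121 + 8P gives P* = 57, x* = 335.
With the subsidy, sellers receive Ps = Pb + 21 for each unit, where Pb is the price buyers pay.
Supply in terms of Pb becomes xs = -121 + 8(Pb + 21) = 47 + 8Pb. Setting this equal to demand: 477.5 - 2.5Pb = 47 + 8Pb, so Pb = 41.
Sellers receive Ps = 41 + 21 = 62; x' = 477.5 − 2.5·41 = 375.
The subsidy expands output by 375 − 335 = 40 past the efficient level; on those units the gap between marginal cost and willingness to pay runs from 0 up to 21.
DWL = ½ × 21 × 40 = 420.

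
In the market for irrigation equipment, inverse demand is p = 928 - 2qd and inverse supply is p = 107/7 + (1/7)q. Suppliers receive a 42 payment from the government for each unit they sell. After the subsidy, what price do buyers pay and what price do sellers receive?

Buyers pay 554/15; sellers receive 1184/15

Pre-subsidy: 928 - 2q = 107/7 + (1/7)q gives q* = 6389/15 and p* = 1142/15.
With the subsidy, sellers receive ps = pb + 42 for each unit, where pb is the price buyers pay.
On the curves, pb = 928 - 2q and ps = 107/7 + (1/7)q; the wedge ps − pb = 42 gives 107/7 + (1/7)q − (928 - 2q) = 42, so q' = 6683/15.
Then pb = 928 − 2·(6683/15) = 554/15 and ps = 107/7 + (1/7)·(6683/15) = 1184/15.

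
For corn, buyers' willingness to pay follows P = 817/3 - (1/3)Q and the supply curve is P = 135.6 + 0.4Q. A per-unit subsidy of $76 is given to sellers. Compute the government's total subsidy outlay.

Government cost = 242516/11

Pre-subsidy: 817/3 - (1/3)Q = 135.6 + 0.4Q gives Q* = 2051/11 and P* = 2312/11.
With the subsidy, sellers receive Ps = Pb + 76 for each unit, where Pb is the price buyers pay.
On the curves, Pb = 817/3 - (1/3)Q and Ps = 135.6 + 0.4Q; the wedge Ps − Pb = 76 gives 135.6 + 0.4Q − (817/3 - (1/3)Q) = 76, so Q' = 3191/11.
Then Pb = 817/3 − (1/3)·(3191/11) = 1932/11 and Ps = 135.6 + 0.4·(3191/11) = 2768/11.
Government outlay = subsidy × quantity = 76 × 3191/11 = 242516/11.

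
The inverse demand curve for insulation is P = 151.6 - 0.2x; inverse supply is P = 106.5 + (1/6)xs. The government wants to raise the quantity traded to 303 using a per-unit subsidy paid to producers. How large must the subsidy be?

Required subsidy s = 66 per unit

At x = 303, from the demand curve buyers pay Pb = 151.6 − 0.2·303 = 91; from the supply curve sellers need Ps = 106.5 + (1/6)·303 = 157.
The subsidy must fill the gap: s = Ps − Pb = 157 − 91 = 66.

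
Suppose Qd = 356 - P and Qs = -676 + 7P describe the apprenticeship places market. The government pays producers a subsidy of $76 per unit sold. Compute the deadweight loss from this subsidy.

Pre-subsidy: 356 - P = -676 + 7P gives P* = 129, Q* = 227.
With the subsidy, sellers receive Ps = Pb + 76 for each unit, where Pb is the price buyers pay.
Supply in terms of Pb becomes Qs = -676 + 7(Pb + 76) = -144 + 7Pb. Setting this equal to demand: 356 - Pb = -144 + 7Pb, so Pb = 62.5.
Sellers receive Ps = 62.5 + 76 = 138.5; Q' = 356 − 1·62.5 = 293.5.
The subsidy expands output by 293.5 − 227 = 66.5 past the efficient level; on those units the gap between marginal cost and willingness to pay runs from 0 up to 76.
DWL = ½ × 76 × 66.5 = 2527.

Deadweight loss = $2527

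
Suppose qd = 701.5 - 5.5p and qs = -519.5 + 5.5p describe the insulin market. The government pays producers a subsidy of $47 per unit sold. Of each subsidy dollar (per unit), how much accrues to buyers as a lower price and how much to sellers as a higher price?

Pre-subsidy: 701.5 - 5.5p = -519.5 + 5.5p gives p* = 111, q* = 91.
With the subsidy, sellers receive ps = pb + 47 for each unit, where pb is the price buyers pay.
Supply in terms of pb becomes qs = -519.5 + 5.5(pb + 47) = -261 + 5.5pb. Setting this equal to demand: 701.5 - 5.5pb = -261 + 5.5pb, so pb = 87.5.
Sellers receive ps = 87.5 + 47 = 134.5; q' = 701.5 − 5.5·87.5 = 220.25.
Buyers' price falls by p* − pb = 111 − 87.5 = 23.5; sellers' price rises by ps − p* = 134.5 − 111 = 23.5.

Buyers gain $23.5 per unit; sellers gain $23.5 per unit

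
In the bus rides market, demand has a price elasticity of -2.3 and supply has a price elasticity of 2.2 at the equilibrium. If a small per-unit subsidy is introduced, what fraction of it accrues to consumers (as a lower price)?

For a small subsidy around the equilibrium, the benefit split depends on the relative slopes, which at a point are proportional to the elasticities.
Buyer share = εs/(εs + |εd|) = 2.2/(2.2 + 2.3) = 22/45; seller share = |εd|/(εs + |εd|) = 23/45.

Consumer share = 22/45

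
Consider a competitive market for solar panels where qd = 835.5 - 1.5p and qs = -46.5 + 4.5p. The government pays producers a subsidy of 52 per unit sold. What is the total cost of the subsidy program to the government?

Government cost = 35022

Pre-subsidy: 835.5 - 1.5p = -46.5 + 4.5p gives p* = 147, q* = 615.
With the subsidy, sellers receive ps = pb + 52 for each unit, where pb is the price buyers pay.
Supply in terms of pb becomes qs = -46.5 + 4.5(pb + 52) = 187.5 + 4.5pb. Setting this equal to demand: 835.5 - 1.5pb = 187.5 + 4.5pb, so pb = 108.
Sellers receive ps = 108 + 52 = 160; q' = 835.5 − 1.5·108 = 673.5.
Government outlay = subsidy × quantity = 52 × 673.5 = 35022.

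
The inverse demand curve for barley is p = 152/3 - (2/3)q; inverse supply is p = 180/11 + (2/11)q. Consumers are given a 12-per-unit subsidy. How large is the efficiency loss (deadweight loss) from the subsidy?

Deadweight loss = 594/7

Pre-subsidy: 152/3 - (2/3)q = 180/11 + (2/11)q gives q* = 283/7 and p* = 166/7.
With the rebate, buyers effectively pay pb = ps − 12, where ps is the price sellers receive.
On the curves, pb = 152/3 - (2/3)q and ps = 180/11 + (2/11)q; the wedge ps − pb = 12 gives 180/11 + (2/11)q − (152/3 - (2/3)q) = 12, so q' = 382/7.
Then pb = 152/3 − (2/3)·(382/7) = 100/7 and ps = 180/11 + (2/11)·(382/7) = 184/7.
The subsidy expands output by 382/7 − 283/7 = 99/7 past the efficient level; on those units the gap between marginal cost and willingness to pay runs from 0 up to 12.
DWL = ½ × 12 × 99/7 = 594/7.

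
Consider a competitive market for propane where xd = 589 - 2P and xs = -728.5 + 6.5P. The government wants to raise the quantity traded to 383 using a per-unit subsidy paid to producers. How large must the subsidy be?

Required subsidy s = 68 per unit

At x = 383, invert demand for the buyer price: Pb = (589 − 383)/2 = 103; invert supply for the seller price: Ps = (383 − (-728.5))/6.5 = 171.
The subsidy must fill the gap: s = Ps − Pb = 171 − 103 = 68.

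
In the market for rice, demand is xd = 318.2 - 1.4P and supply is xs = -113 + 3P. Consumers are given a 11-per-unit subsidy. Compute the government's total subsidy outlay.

Pre-subsidy: 318.2 - 1.4P = -113 + 3P gives P* = 98, x* = 181.
With the rebate, buyers effectively pay Pb = Ps − 11, where Ps is the price sellers receive.
Demand in terms of Ps becomes xd = 318.2 − 1.4(Ps − 11) = 333.6 - 1.4Ps. Setting this equal to supply: 333.6 - 1.4Ps = -113 + 3Ps, so Ps = 101.5.
Buyers pay Pb = 101.5 − 11 = 90.5; x' = -113 + 3·101.5 = 191.5.
Government outlay = subsidy × quantity = 11 × 191.5 = 2106.5.

Government cost = 2106.5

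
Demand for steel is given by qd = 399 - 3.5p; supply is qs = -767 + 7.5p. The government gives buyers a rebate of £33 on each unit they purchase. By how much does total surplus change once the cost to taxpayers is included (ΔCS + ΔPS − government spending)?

Pre-subsidy: 399 - 3.5p = -767 + 7.5p gives p* = 106, q* = 28.
With the rebate, buyers effectively pay pb = ps − 33, where ps is the price sellers receive.
Demand in terms of ps becomes qd = 399 − 3.5(ps − 33) = 514.5 - 3.5ps. Setting this equal to supply: 514.5 - 3.5ps = -767 + 7.5ps, so ps = 116.5.
Buyers pay pb = 116.5 − 33 = 83.5; q' = -767 + 7.5·116.5 = 106.75.
ΔCS = ½(28 + 106.75)(106 − 83.5) = 1515.9375; ΔPS = ½(28 + 106.75)(116.5 − 106) = 707.4375.
Government spending = 33 × 106.75 = 3522.75.
Net change = 1515.9375 + 707.4375 − 3522.75 = -1299.375. The loss equals the DWL triangle ½·33·78.75.

Net change in total surplus = -£1299.375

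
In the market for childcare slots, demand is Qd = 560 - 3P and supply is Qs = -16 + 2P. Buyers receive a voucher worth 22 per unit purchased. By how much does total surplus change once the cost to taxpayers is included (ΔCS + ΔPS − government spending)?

Net change in total surplus = -290.4

Pre-subsidy: 560 - 3P = -16 + 2P gives P* = 115.2, Q* = 214.4.
With the rebate, buyers effectively pay Pb = Ps − 22, where Ps is the price sellers receive.
Demand in terms of Ps becomes Qd = 560 − 3(Ps − 22) = 626 - 3Ps. Setting this equal to supply: 626 - 3Ps = -16 + 2Ps, so Ps = 128.4.
Buyers pay Pb = 128.4 − 22 = 106.4; Q' = -16 + 2·128.4 = 240.8.
ΔCS = ½(214.4 + 240.8)(115.2 − 106.4) = 2002.88; ΔPS = ½(214.4 + 240.8)(128.4 − 115.2) = 3004.32.
Government spending = 22 × 240.8 = 5297.6.
Net change = 2002.88 + 3004.32 − 5297.6 = -290.4. The loss equals the DWL triangle ½·22·26.4.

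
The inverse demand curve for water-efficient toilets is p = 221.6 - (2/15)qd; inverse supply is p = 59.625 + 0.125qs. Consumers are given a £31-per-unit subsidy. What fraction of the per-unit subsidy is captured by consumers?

Pre-subsidy: 221.6 - (2/15)q = 59.625 + 0.125q gives q* = 627 and p* = 138.
With the rebate, buyers effectively pay pb = ps − 31, where ps is the price sellers receive.
On the curves, pb = 221.6 - (2/15)q and ps = 59.625 + 0.125q; the wedge ps − pb = 31 gives 59.625 + 0.125q − (221.6 - (2/15)q) = 31, so q' = 747.
Then pb = 221.6 − (2/15)·747 = 122 and ps = 59.625 + 0.125·747 = 153.
Buyers' price falls by p* − pb = 138 − 122 = 16; sellers' price rises by ps − p* = 153 − 138 = 15.
So consumers capture 16/31 = 16/31 of each unit of subsidy.

Consumer share = 16/31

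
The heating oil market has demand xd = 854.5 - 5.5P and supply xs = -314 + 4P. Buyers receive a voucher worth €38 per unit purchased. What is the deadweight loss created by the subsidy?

Deadweight loss = €1672

Pre-subsidy: 854.5 - 5.5P = -314 + 4P gives P* = 123, x* = 178.
With the rebate, buyers effectively pay Pb = Ps − 38, where Ps is the price sellers receive.
Demand in terms of Ps becomes xd = 854.5 − 5.5(Ps − 38) = 1063.5 - 5.5Ps. Setting this equal to supply: 1063.5 - 5.5Ps = -314 + 4Ps, so Ps = 145.
Buyers pay Pb = 145 − 38 = 107; x' = -314 + 4·145 = 266.
The subsidy expands output by 266 − 178 = 88 past the efficient level; on those units the gap between marginal cost and willingness to pay runs from 0 up to 38.
DWL = ½ × 38 × 88 = 1672.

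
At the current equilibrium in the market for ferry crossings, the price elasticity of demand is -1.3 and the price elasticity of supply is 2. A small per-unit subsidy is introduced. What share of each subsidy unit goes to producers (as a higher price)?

Producer share = 13/33

For a small subsidy around the equilibrium, the benefit split depends on the relative slopes, which at a point are proportional to the elasticities.
Buyer share = εs/(εs + |εd|) = 2/(2 + 1.3) = 20/33; seller share = |εd|/(εs + |εd|) = 13/33.
So producers capture 13/33 of the subsidy.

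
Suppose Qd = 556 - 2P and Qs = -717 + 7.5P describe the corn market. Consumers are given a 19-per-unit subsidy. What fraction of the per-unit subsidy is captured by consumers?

Consumer share = 15/19

Pre-subsidy: 556 - 2P = -717 + 7.5P gives P* = 134, Q* = 288.
With the rebate, buyers effectively pay Pb = Ps − 19, where Ps is the price sellers receive.
Demand in terms of Ps becomes Qd = 556 − 2(Ps − 19) = 594 - 2Ps. Setting this equal to supply: 594 - 2Ps = -717 + 7.5Ps, so Ps = 138.
Buyers pay Pb = 138 − 19 = 119; Q' = -717 + 7.5·138 = 318.
Buyers' price falls by P* − Pb = 134 − 119 = 15; sellers' price rises by Ps − P* = 138 − 134 = 4.
So consumers capture 15/19 = 15/19 of each unit of subsidy.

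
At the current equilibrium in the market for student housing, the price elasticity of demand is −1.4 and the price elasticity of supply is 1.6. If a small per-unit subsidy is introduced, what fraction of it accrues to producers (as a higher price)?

For a small subsidy around the equilibrium, the benefit split depends on the relative slopes, which at a point are proportional to the elasticities.
Buyer share = εs/(εs + |εd|) = 1.6/(1.6 + 1.4) = 8/15; seller share = |εd|/(εs + |εd|) = 7/15.
So producers capture 7/15 of the subsidy.

Producer share = 7/15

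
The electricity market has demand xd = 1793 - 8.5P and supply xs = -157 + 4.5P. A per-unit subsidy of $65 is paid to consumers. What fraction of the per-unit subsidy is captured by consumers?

Pre-subsidy: 1793 - 8.5P = -157 + 4.5P gives P* = 150, x* = 518.
With the rebate, buyers effectively pay Pb = Ps − 65, where Ps is the price sellers receive.
Demand in terms of Ps becomes xd = 1793 − 8.5(Ps − 65) = 2345.5 - 8.5Ps. Setting this equal to supply: 2345.5 - 8.5Ps = -157 + 4.5Ps, so Ps = 192.5.
Buyers pay Pb = 192.5 − 65 = 127.5; x' = -157 + 4.5·192.5 = 709.25.
Buyers' price falls by P* − Pb = 150 − 127.5 = 22.5; sellers' price rises by Ps − P* = 192.5 − 150 = 42.5.
So consumers capture 22.5/65 = 9/26 of each unit of subsidy.

Consumer share = 9/26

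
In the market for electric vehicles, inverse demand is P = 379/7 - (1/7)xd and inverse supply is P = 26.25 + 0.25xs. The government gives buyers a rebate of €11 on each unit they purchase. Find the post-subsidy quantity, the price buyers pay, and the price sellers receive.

Pre-subsidy: 379/7 - (1/7)x = 26.25 + 0.25x gives x* = 71 and P* = 44.
With the rebate, buyers effectively pay Pb = Ps − 11, where Ps is the price sellers receive.
On the curves, Pb = 379/7 - (1/7)x and Ps = 26.25 + 0.25x; the wedge Ps − Pb = 11 gives 26.25 + 0.25x − (379/7 - (1/7)x) = 11, so x' = 99.
Then Pb = 379/7 − (1/7)·99 = 40 and Ps = 26.25 + 0.25·99 = 51.

x' = 99; buyers pay €40; sellers receive €51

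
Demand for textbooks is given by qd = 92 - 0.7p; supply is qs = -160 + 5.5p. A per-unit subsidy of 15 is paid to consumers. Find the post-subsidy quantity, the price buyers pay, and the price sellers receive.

Pre-subsidy: 92 - 0.7p = -160 + 5.5p gives p* = 1260/31, q* = 1970/31.
With the rebate, buyers effectively pay pb = ps − 15, where ps is the price sellers receive.
Demand in terms of ps becomes qd = 92 − 0.7(ps − 15) = 102.5 - 0.7ps. Setting this equal to supply: 102.5 - 0.7ps = -160 + 5.5ps, so ps = 2625/62.
Buyers pay pb = 2625/62 − 15 = 1695/62; q' = -160 + 5.5·(2625/62) = 9035/124.

q' = 9035/124; buyers pay 1695/62; sellers receive 2625/62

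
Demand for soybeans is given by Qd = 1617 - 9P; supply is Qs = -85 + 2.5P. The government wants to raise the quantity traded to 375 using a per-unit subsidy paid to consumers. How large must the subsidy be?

At Q = 375, invert demand for the buyer price: Pb = (1617 − 375)/9 = 138; invert supply for the seller price: Ps = (375 − (-85))/2.5 = 184.
The subsidy must fill the gap: s = Ps − Pb = 184 − 138 = 46.

Required subsidy s = 46 per unit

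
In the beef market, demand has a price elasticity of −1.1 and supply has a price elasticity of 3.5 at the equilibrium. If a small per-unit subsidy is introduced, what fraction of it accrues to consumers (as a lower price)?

Consumer share = 35/46

For a small subsidy around the equilibrium, the benefit split depends on the relative slopes, which at a point are proportional to the elasticities.
Buyer share = εs/(εs + |εd|) = 3.5/(3.5 + 1.1) = 35/46; seller share = |εd|/(εs + |εd|) = 11/46.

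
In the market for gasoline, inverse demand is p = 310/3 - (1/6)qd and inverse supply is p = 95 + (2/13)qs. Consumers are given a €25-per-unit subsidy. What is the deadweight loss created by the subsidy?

Pre-subsidy: 310/3 - (1/6)q = 95 + (2/13)q gives q* = 26 and p* = 99.
With the rebate, buyers effectively pay pb = ps − 25, where ps is the price sellers receive.
On the curves, pb = 310/3 - (1/6)q and ps = 95 + (2/13)q; the wedge ps − pb = 25 gives 95 + (2/13)q − (310/3 - (1/6)q) = 25, so q' = 104.
Then pb = 310/3 − (1/6)·104 = 86 and ps = 95 + (2/13)·104 = 111.
The subsidy expands output by 104 − 26 = 78 past the efficient level; on those units the gap between marginal cost and willingness to pay runs from 0 up to 25.
DWL = ½ × 25 × 78 = 975.

Deadweight loss = €975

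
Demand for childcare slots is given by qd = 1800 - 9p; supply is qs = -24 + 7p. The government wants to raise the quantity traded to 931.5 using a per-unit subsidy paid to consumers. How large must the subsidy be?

At q = 931.5, invert demand for the buyer price: pb = (1800 − 931.5)/9 = 96.5; invert supply for the seller price: ps = (931.5 − (-24))/7 = 136.5.
The subsidy must fill the gap: s = ps − pb = 136.5 − 96.5 = 40.

Required subsidy s = 40 per unit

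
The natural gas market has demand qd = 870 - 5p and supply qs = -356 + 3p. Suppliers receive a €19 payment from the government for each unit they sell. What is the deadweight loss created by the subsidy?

Deadweight loss = €338.4375

Pre-subsidy: 870 - 5p = -356 + 3p gives p* = 153.25, q* = 103.75.
With the subsidy, sellers receive ps = pb + 19 for each unit, where pb is the price buyers pay.
Supply in terms of pb becomes qs = -356 + 3(pb + 19) = -299 + 3pb. Setting this equal to demand: 870 - 5pb = -299 + 3pb, so pb = 146.125.
Sellers receive ps = 146.125 + 19 = 165.125; q' = 870 − 5·146.125 = 139.375.
The subsidy expands output by 139.375 − 103.75 = 35.625 past the efficient level; on those units the gap between marginal cost and willingness to pay runs from 0 up to 19.
DWL = ½ × 19 × 35.625 = 338.4375.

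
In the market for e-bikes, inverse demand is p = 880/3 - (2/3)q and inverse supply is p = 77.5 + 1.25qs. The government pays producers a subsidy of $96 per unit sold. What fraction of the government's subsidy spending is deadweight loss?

DWL / government spending = 288/1871

Pre-subsidy: 880/3 - (2/3)q = 77.5 + 1.25q gives q* = 2590/23 and p* = 5020/23.
With the subsidy, sellers receive ps = pb + 96 for each unit, where pb is the price buyers pay.
On the curves, pb = 880/3 - (2/3)q and ps = 77.5 + 1.25q; the wedge ps − pb = 96 gives 77.5 + 1.25q − (880/3 - (2/3)q) = 96, so q' = 3742/23.
Then pb = 880/3 − (2/3)·(3742/23) = 4252/23 and ps = 77.5 + 1.25·(3742/23) = 6460/23.
ΔCS = ½(2590/23 + 3742/23)(5020/23 − 4252/23) = 2431488/529; ΔPS = ½(2590/23 + 3742/23)(6460/23 − 5020/23) = 4559040/529.
Government spending = 96 × 3742/23 = 359232/23.
DWL = ½ × 96 × (3742/23 − 2590/23) = 55296/23; fraction = (55296/23) / (359232/23) = 288/1871.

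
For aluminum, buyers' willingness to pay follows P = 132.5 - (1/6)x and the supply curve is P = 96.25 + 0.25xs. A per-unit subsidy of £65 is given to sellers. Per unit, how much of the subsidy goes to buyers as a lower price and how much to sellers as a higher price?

Pre-subsidy: 132.5 - (1/6)x = 96.25 + 0.25x gives x* = 87 and P* = 118.
With the subsidy, sellers receive Ps = Pb + 65 for each unit, where Pb is the price buyers pay.
On the curves, Pb = 132.5 - (1/6)x and Ps = 96.25 + 0.25x; the wedge Ps − Pb = 65 gives 96.25 + 0.25x − (132.5 - (1/6)x) = 65, so x' = 243.
Then Pb = 132.5 − (1/6)·243 = 92 and Ps = 96.25 + 0.25·243 = 157.
Buyers' price falls by P* − Pb = 118 − 92 = 26; sellers' price rises by Ps − P* = 157 − 118 = 39.

Buyers gain £26 per unit; sellers gain £39 per unit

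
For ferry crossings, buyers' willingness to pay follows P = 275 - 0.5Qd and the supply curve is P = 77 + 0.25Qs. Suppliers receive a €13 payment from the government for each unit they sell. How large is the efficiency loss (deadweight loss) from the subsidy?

Pre-subsidy: 275 - 0.5Q = 77 + 0.25Q gives Q* = 264 and P* = 143.
With the subsidy, sellers receive Ps = Pb + 13 for each unit, where Pb is the price buyers pay.
On the curves, Pb = 275 - 0.5Q and Ps = 77 + 0.25Q; the wedge Ps − Pb = 13 gives 77 + 0.25Q − (275 - 0.5Q) = 13, so Q' = 844/3.
Then Pb = 275 − 0.5·(844/3) = 403/3 and Ps = 77 + 0.25·(844/3) = 442/3.
The subsidy expands output by 844/3 − 264 = 52/3 past the efficient level; on those units the gap between marginal cost and willingness to pay runs from 0 up to 13.
DWL = ½ × 13 × 52/3 = 338/3.

Deadweight loss = 338/3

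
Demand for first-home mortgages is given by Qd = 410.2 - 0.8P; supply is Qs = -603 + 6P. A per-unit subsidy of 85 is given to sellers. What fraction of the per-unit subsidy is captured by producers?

Producer share = 2/17

Pre-subsidy: 410.2 - 0.8P = -603 + 6P gives P* = 149, Q* = 291.
With the subsidy, sellers receive Ps = Pb + 85 for each unit, where Pb is the price buyers pay.
Supply in terms of Pb becomes Qs = -603 + 6(Pb + 85) = -93 + 6Pb. Setting this equal to demand: 410.2 - 0.8Pb = -93 + 6Pb, so Pb = 74.
Sellers receive Ps = 74 + 85 = 159; Q' = 410.2 − 0.8·74 = 351.
Buyers' price falls by P* − Pb = 149 − 74 = 75; sellers' price rises by Ps − P* = 159 − 149 = 10.
So producers capture 10/85 = 2/17 of each unit of subsidy.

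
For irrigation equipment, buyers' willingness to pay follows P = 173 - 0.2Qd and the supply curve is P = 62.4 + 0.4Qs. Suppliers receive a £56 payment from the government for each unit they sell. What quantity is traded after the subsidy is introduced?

Pre-subsidy: 173 - 0.2Q = 62.4 + 0.4Q gives Q* = 553/3 and P* = 2042/15.
With the subsidy, sellers receive Ps = Pb + 56 for each unit, where Pb is the price buyers pay.
On the curves, Pb = 173 - 0.2Q and Ps = 62.4 + 0.4Q; the wedge Ps − Pb = 56 gives 62.4 + 0.4Q − (173 - 0.2Q) = 56, so Q' = 833/3.
Then Pb = 173 − 0.2·(833/3) = 1762/15 and Ps = 62.4 + 0.4·(833/3) = 2602/15.

Q' = 833/3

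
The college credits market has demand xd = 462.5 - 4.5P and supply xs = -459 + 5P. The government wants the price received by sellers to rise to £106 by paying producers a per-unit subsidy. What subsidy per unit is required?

Required subsidy s = £19 per unit

At a seller price of 106, quantity supplied is -459 + 5·106 = 71.
Buyers absorb 71 only when they pay Pb with 462.5 − 4.5·Pb = 71, i.e. Pb = 87.
s = Ps − Pb = 106 − 87 = 19.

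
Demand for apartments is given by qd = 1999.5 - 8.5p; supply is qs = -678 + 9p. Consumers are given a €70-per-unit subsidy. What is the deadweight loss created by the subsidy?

Deadweight loss = €10710

Pre-subsidy: 1999.5 - 8.5p = -678 + 9p gives p* = 153, q* = 699.
With the rebate, buyers effectively pay pb = ps − 70, where ps is the price sellers receive.
Demand in terms of ps becomes qd = 1999.5 − 8.5(ps − 70) = 2594.5 - 8.5ps. Setting this equal to supply: 2594.5 - 8.5ps = -678 + 9ps, so ps = 187.
Buyers pay pb = 187 − 70 = 117; q' = -678 + 9·187 = 1005.
The subsidy expands output by 1005 − 699 = 306 past the efficient level; on those units the gap between marginal cost and willingness to pay runs from 0 up to 70.
DWL = ½ × 70 × 306 = 10710.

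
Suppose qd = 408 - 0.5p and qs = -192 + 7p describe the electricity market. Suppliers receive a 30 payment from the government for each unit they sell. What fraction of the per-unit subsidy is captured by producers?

Producer share = 1/15

Pre-subsidy: 408 - 0.5p = -192 + 7p gives p* = 80, q* = 368.
With the subsidy, sellers receive ps = pb + 30 for each unit, where pb is the price buyers pay.
Supply in terms of pb becomes qs = -192 + 7(pb + 30) = 18 + 7pb. Setting this equal to demand: 408 - 0.5pb = 18 + 7pb, so pb = 52.
Sellers receive ps = 52 + 30 = 82; q' = 408 − 0.5·52 = 382.
Buyers' price falls by p* − pb = 80 − 52 = 28; sellers' price rises by ps − p* = 82 − 80 = 2.
So producers capture 2/30 = 1/15 of each unit of subsidy.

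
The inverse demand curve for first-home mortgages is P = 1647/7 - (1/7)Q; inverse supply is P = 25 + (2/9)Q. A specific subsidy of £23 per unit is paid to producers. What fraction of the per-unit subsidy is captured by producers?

Pre-subsidy: 1647/7 - (1/7)Q = 25 + (2/9)Q gives Q* = 576 and P* = 153.
With the subsidy, sellers receive Ps = Pb + 23 for each unit, where Pb is the price buyers pay.
On the curves, Pb = 1647/7 - (1/7)Q and Ps = 25 + (2/9)Q; the wedge Ps − Pb = 23 gives 25 + (2/9)Q − (1647/7 - (1/7)Q) = 23, so Q' = 639.
Then Pb = 1647/7 − (1/7)·639 = 144 and Ps = 25 + (2/9)·639 = 167.
Buyers' price falls by P* − Pb = 153 − 144 = 9; sellers' price rises by Ps − P* = 167 − 153 = 14.
So producers capture 14/23 = 14/23 of each unit of subsidy.

Producer share = 14/23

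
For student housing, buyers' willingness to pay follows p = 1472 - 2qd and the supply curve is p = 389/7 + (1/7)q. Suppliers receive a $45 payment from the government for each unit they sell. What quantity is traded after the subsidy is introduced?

q' = 682

Pre-subsidy: 1472 - 2q = 389/7 + (1/7)q gives q* = 661 and p* = 150.
With the subsidy, sellers receive ps = pb + 45 for each unit, where pb is the price buyers pay.
On the curves, pb = 1472 - 2q and ps = 389/7 + (1/7)q; the wedge ps − pb = 45 gives 389/7 + (1/7)q − (1472 - 2q) = 45, so q' = 682.
Then pb = 1472 − 2·682 = 108 and ps = 389/7 + (1/7)·682 = 153.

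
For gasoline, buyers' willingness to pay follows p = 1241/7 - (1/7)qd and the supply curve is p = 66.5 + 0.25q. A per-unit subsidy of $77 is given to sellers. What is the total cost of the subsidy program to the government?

Pre-subsidy: 1241/7 - (1/7)q = 66.5 + 0.25q gives q* = 282 and p* = 137.
With the subsidy, sellers receive ps = pb + 77 for each unit, where pb is the price buyers pay.
On the curves, pb = 1241/7 - (1/7)q and ps = 66.5 + 0.25q; the wedge ps − pb = 77 gives 66.5 + 0.25q − (1241/7 - (1/7)q) = 77, so q' = 478.
Then pb = 1241/7 − (1/7)·478 = 109 and ps = 66.5 + 0.25·478 = 186.
Government outlay = subsidy × quantity = 77 × 478 = 36806.

Government cost = $36806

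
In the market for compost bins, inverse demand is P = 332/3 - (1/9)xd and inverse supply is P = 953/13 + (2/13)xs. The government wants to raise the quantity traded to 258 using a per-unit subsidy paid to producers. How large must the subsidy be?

At x = 258, from the demand curve buyers pay Pb = 332/3 − (1/9)·258 = 82; from the supply curve sellers need Ps = 953/13 + (2/13)·258 = 113.
The subsidy must fill the gap: s = Ps − Pb = 113 − 82 = 31.

Required subsidy s = 31 per unit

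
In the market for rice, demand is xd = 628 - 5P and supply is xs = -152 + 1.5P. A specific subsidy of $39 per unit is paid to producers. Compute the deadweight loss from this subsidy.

Pre-subsidy: 628 - 5P = -152 + 1.5P gives P* = 120, x* = 28.
With the subsidy, sellers receive Ps = Pb + 39 for each unit, where Pb is the price buyers pay.
Supply in terms of Pb becomes xs = -152 + 1.5(Pb + 39) = -93.5 + 1.5Pb. Setting this equal to demand: 628 - 5Pb = -93.5 + 1.5Pb, so Pb = 111.
Sellers receive Ps = 111 + 39 = 150; x' = 628 − 5·111 = 73.
The subsidy expands output by 73 − 28 = 45 past the efficient level; on those units the gap between marginal cost and willingness to pay runs from 0 up to 39.
DWL = ½ × 39 × 45 = 877.5.

Deadweight loss = $877.5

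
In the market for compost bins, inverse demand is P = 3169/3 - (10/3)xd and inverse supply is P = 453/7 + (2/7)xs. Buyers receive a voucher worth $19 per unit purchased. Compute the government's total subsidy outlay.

Pre-subsidy: 3169/3 - (10/3)x = 453/7 + (2/7)x gives x* = 274 and P* = 143.
With the rebate, buyers effectively pay Pb = Ps − 19, where Ps is the price sellers receive.
On the curves, Pb = 3169/3 - (10/3)x and Ps = 453/7 + (2/7)x; the wedge Ps − Pb = 19 gives 453/7 + (2/7)x − (3169/3 - (10/3)x) = 19, so x' = 279.25.
Then Pb = 3169/3 − (10/3)·279.25 = 125.5 and Ps = 453/7 + (2/7)·279.25 = 144.5.
Government outlay = subsidy × quantity = 19 × 279.25 = 5305.75.

Government cost = $5305.75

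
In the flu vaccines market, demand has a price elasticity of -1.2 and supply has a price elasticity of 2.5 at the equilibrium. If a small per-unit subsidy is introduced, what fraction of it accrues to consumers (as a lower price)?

Consumer share = 25/37

For a small subsidy around the equilibrium, the benefit split depends on the relative slopes, which at a point are proportional to the elasticities.
Buyer share = εs/(εs + |εd|) = 2.5/(2.5 + 1.2) = 25/37; seller share = |εd|/(εs + |εd|) = 12/37.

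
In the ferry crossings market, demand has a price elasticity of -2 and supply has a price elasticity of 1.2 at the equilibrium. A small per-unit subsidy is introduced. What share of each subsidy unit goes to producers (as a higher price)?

Producer share = 0.625

For a small subsidy around the equilibrium, the benefit split depends on the relative slopes, which at a point are proportional to the elasticities.
Buyer share = εs/(εs + |εd|) = 1.2/(1.2 + 2) = 0.375; seller share = |εd|/(εs + |εd|) = 0.625.
So producers capture 0.625 of the subsidy.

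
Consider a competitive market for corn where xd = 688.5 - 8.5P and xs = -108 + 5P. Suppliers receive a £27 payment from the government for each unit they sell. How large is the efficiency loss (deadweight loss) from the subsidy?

Pre-subsidy: 688.5 - 8.5P = -108 + 5P gives P* = 59, x* = 187.
With the subsidy, sellers receive Ps = Pb + 27 for each unit, where Pb is the price buyers pay.
Supply in terms of Pb becomes xs = -108 + 5(Pb + 27) = 27 + 5Pb. Setting this equal to demand: 688.5 - 8.5Pb = 27 + 5Pb, so Pb = 49.
Sellers receive Ps = 49 + 27 = 76; x' = 688.5 − 8.5·49 = 272.
The subsidy expands output by 272 − 187 = 85 past the efficient level; on those units the gap between marginal cost and willingness to pay runs from 0 up to 27.
DWL = ½ × 27 × 85 = 1147.5.

Deadweight loss = £1147.5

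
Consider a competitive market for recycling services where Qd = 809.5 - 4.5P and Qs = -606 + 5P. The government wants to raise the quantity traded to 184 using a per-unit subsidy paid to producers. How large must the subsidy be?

Required subsidy s = 19 per unit

At Q = 184, invert demand for the buyer price: Pb = (809.5 − 184)/4.5 = 139; invert supply for the seller price: Ps = (184 − (-606))/5 = 158.
The subsidy must fill the gap: s = Ps − Pb = 158 − 139 = 19.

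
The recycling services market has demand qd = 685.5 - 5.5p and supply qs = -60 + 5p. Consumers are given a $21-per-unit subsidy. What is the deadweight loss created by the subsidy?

Deadweight loss = $577.5

Pre-subsidy: 685.5 - 5.5p = -60 + 5p gives p* = 71, q* = 295.
With the rebate, buyers effectively pay pb = ps − 21, where ps is the price sellers receive.
Demand in terms of ps becomes qd = 685.5 − 5.5(ps − 21) = 801 - 5.5ps. Setting this equal to supply: 801 - 5.5ps = -60 + 5ps, so ps = 82.
Buyers pay pb = 82 − 21 = 61; q' = -60 + 5·82 = 350.
The subsidy expands output by 350 − 295 = 55 past the efficient level; on those units the gap between marginal cost and willingness to pay runs from 0 up to 21.
DWL = ½ × 21 × 55 = 577.5.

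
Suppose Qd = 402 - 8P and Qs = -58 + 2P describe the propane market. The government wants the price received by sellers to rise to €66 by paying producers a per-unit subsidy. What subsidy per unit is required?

Required subsidy s = €25 per unit

At a seller price of 66, quantity supplied is -58 + 2·66 = 74.
Buyers absorb 74 only when they pay Pb with 402 − 8·Pb = 74, i.e. Pb = 41.
s = Ps − Pb = 66 − 41 = 25.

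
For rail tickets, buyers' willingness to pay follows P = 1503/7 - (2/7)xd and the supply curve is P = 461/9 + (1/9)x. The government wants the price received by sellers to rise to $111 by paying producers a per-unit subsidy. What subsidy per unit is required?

Required subsidy s = $50 per unit

At a seller price of 111, quantity supplied is -461 + 9·111 = 538.
Buyers absorb 538 only when they pay Pb = 1503/7 − (2/7)·538 = 61.
s = Ps − Pb = 111 − 61 = 50.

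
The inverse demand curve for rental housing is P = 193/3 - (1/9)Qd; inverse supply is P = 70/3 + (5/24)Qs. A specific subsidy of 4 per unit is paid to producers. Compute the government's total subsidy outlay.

Pre-subsidy: 193/3 - (1/9)Q = 70/3 + (5/24)Q gives Q* = 2952/23 and P* = 3455/69.
With the subsidy, sellers receive Ps = Pb + 4 for each unit, where Pb is the price buyers pay.
On the curves, Pb = 193/3 - (1/9)Q and Ps = 70/3 + (5/24)Q; the wedge Ps − Pb = 4 gives 70/3 + (5/24)Q − (193/3 - (1/9)Q) = 4, so Q' = 3240/23.
Then Pb = 193/3 − (1/9)·(3240/23) = 3359/69 and Ps = 70/3 + (5/24)·(3240/23) = 3635/69.
Government outlay = subsidy × quantity = 4 × 3240/23 = 12960/23.

Government cost = 12960/23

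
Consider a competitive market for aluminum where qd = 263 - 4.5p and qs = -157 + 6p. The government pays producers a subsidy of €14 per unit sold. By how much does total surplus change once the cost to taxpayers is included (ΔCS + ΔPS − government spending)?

Net change in total surplus = -€252

Pre-subsidy: 263 - 4.5p = -157 + 6p gives p* = 40, q* = 83.
With the subsidy, sellers receive ps = pb + 14 for each unit, where pb is the price buyers pay.
Supply in terms of pb becomes qs = -157 + 6(pb + 14) = -73 + 6pb. Setting this equal to demand: 263 - 4.5pb = -73 + 6pb, so pb = 32.
Sellers receive ps = 32 + 14 = 46; q' = 263 − 4.5·32 = 119.
ΔCS = ½(83 + 119)(40 − 32) = 808; ΔPS = ½(83 + 119)(46 − 40) = 606.
Government spending = 14 × 119 = 1666.
Net change = 808 + 606 − 1666 = -252. The loss equals the DWL triangle ½·14·36.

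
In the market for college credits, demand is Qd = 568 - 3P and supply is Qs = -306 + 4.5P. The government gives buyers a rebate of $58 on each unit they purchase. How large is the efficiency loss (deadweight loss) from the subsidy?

Pre-subsidy: 568 - 3P = -306 + 4.5P gives P* = 1748/15, Q* = 218.4.
With the rebate, buyers effectively pay Pb = Ps − 58, where Ps is the price sellers receive.
Demand in terms of Ps becomes Qd = 568 − 3(Ps − 58) = 742 - 3Ps. Setting this equal to supply: 742 - 3Ps = -306 + 4.5Ps, so Ps = 2096/15.
Buyers pay Pb = 2096/15 − 58 = 1226/15; Q' = -306 + 4.5·(2096/15) = 322.8.
The subsidy expands output by 322.8 − 218.4 = 104.4 past the efficient level; on those units the gap between marginal cost and willingness to pay runs from 0 up to 58.
DWL = ½ × 58 × 104.4 = 3027.6.

Deadweight loss = $3027.6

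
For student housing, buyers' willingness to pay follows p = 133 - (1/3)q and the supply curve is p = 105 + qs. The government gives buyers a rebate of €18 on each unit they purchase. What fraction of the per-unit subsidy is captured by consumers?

Consumer share = 0.25

Pre-subsidy: 133 - (1/3)q = 105 + q gives q* = 21 and p* = 126.
With the rebate, buyers effectively pay pb = ps − 18, where ps is the price sellers receive.
On the curves, pb = 133 - (1/3)q and ps = 105 + q; the wedge ps − pb = 18 gives 105 + q − (133 - (1/3)q) = 18, so q' = 34.5.
Then pb = 133 − (1/3)·34.5 = 121.5 and ps = 105 + 1·34.5 = 139.5.
Buyers' price falls by p* − pb = 126 − 121.5 = 4.5; sellers' price rises by ps − p* = 139.5 − 126 = 13.5.
So consumers capture 4.5/18 = 0.25 of each unit of subsidy.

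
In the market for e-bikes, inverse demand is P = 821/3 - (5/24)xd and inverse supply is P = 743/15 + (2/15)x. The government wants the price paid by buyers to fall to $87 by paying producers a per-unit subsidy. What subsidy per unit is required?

Required subsidy s = $82 per unit

At a buyer price of 87, quantity demanded is 1313.6 − 4.8·87 = 896.
Sellers supply 896 only when they receive Ps = 743/15 + (2/15)·896 = 169.
s = Ps − Pb = 169 − 87 = 82.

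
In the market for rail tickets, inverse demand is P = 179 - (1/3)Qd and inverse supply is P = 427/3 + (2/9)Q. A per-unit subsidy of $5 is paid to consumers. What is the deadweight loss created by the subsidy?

Pre-subsidy: 179 - (1/3)Q = 427/3 + (2/9)Q gives Q* = 66 and P* = 157.
With the rebate, buyers effectively pay Pb = Ps − 5, where Ps is the price sellers receive.
On the curves, Pb = 179 - (1/3)Q and Ps = 427/3 + (2/9)Q; the wedge Ps − Pb = 5 gives 427/3 + (2/9)Q − (179 - (1/3)Q) = 5, so Q' = 75.
Then Pb = 179 − (1/3)·75 = 154 and Ps = 427/3 + (2/9)·75 = 159.
The subsidy expands output by 75 − 66 = 9 past the efficient level; on those units the gap between marginal cost and willingness to pay runs from 0 up to 5.
DWL = ½ × 5 × 9 = 22.5.

Deadweight loss = $22.5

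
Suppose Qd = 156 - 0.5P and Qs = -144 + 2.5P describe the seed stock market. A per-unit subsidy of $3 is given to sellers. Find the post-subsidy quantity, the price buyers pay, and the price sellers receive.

Q' = 107.25; buyers pay $97.5; sellers receive $100.5

Pre-subsidy: 156 - 0.5P = -144 + 2.5P gives P* = 100, Q* = 106.
With the subsidy, sellers receive Ps = Pb + 3 for each unit, where Pb is the price buyers pay.
Supply in terms of Pb becomes Qs = -144 + 2.5(Pb + 3) = -136.5 + 2.5Pb. Setting this equal to demand: 156 - 0.5Pb = -136.5 + 2.5Pb, so Pb = 97.5.
Sellers receive Ps = 97.5 + 3 = 100.5; Q' = 156 − 0.5·97.5 = 107.25.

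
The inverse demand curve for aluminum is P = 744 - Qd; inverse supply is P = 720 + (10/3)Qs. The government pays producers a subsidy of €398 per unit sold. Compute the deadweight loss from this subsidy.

Deadweight loss = 237606/13

Pre-subsidy: 744 - Q = 720 + (10/3)Q gives Q* = 72/13 and P* = 9600/13.
With the subsidy, sellers receive Ps = Pb + 398 for each unit, where Pb is the price buyers pay.
On the curves, Pb = 744 - Q and Ps = 720 + (10/3)Q; the wedge Ps − Pb = 398 gives 720 + (10/3)Q − (744 - Q) = 398, so Q' = 1266/13.
Then Pb = 744 − 1·(1266/13) = 8406/13 and Ps = 720 + (10/3)·(1266/13) = 13580/13.
The subsidy expands output by 1266/13 − 72/13 = 1194/13 past the efficient level; on those units the gap between marginal cost and willingness to pay runs from 0 up to 398.
DWL = ½ × 398 × 1194/13 = 237606/13.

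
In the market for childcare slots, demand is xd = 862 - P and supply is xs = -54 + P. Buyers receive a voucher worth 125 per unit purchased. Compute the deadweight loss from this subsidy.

Deadweight loss = 3906.25

Pre-subsidy: 862 - P = -54 + P gives P* = 458, x* = 404.
With the rebate, buyers effectively pay Pb = Ps − 125, where Ps is the price sellers receive.
Demand in terms of Ps becomes xd = 862 − 1(Ps − 125) = 987 - Ps. Setting this equal to supply: 987 - Ps = -54 + Ps, so Ps = 520.5.
Buyers pay Pb = 520.5 − 125 = 395.5; x' = -54 + 1·520.5 = 466.5.
The subsidy expands output by 466.5 − 404 = 62.5 past the efficient level; on those units the gap between marginal cost and willingness to pay runs from 0 up to 125.
DWL = ½ × 125 × 62.5 = 3906.25.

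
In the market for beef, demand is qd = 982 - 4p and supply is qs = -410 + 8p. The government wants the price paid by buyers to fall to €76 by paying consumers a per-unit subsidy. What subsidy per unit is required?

At a buyer price of 76, quantity demanded is 982 − 4·76 = 678.
Sellers supply 678 only when they receive ps with -410 + 8·ps = 678, i.e. ps = 136.
s = ps − pb = 136 − 76 = 60.

Required subsidy s = €60 per unit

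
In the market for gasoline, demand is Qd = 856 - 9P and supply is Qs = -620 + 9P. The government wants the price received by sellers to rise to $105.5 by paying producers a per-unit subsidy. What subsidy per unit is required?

Required subsidy s = $47 per unit

At a seller price of 105.5, quantity supplied is -620 + 9·105.5 = 329.5.
Buyers absorb 329.5 only when they pay Pb with 856 − 9·Pb = 329.5, i.e. Pb = 58.5.
s = Ps − Pb = 105.5 − 58.5 = 47.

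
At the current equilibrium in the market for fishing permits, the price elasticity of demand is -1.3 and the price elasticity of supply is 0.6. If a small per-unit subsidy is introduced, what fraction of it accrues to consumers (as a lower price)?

For a small subsidy around the equilibrium, the benefit split depends on the relative slopes, which at a point are proportional to the elasticities.
Buyer share = εs/(εs + |εd|) = 0.6/(0.6 + 1.3) = 6/19; seller share = |εd|/(εs + |εd|) = 13/19.

Consumer share = 6/19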